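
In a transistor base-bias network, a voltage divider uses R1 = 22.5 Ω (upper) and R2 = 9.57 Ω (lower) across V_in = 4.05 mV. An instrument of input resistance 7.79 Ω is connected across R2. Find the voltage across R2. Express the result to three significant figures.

V_out ≈ 0.649 mV

R2 ‖ R_L = (9.57 × 7.79)/(9.57 + 7.79) = 4.294 Ω.
Voltage divider with the loaded lower leg: V_out = 4.05 × 4.294/(22.5 + 4.294) = 4.05 × 0.1603 = 0.6491 mV.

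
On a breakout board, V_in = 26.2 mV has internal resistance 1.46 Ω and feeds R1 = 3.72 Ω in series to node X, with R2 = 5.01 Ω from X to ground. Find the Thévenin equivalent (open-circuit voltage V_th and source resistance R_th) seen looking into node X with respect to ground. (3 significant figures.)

R1' = 1.46 + 3.72 = 5.180 Ω (source resistance + R1).
With X open, the divider is unloaded: V_th = 26.2 × 5.01/10.19 = 12.88 mV.
With V_in suppressed (replaced by a short), R_th = R1' ‖ R2 = (5.180 × 5.01)/(5.180 + 5.01) = 2.547 Ω.

V_th ≈ 12.9 mV, R_th ≈ 2.55 Ω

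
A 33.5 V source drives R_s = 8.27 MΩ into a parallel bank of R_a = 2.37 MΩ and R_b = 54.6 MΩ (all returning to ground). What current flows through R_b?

I ≈ 0.132 µA

Parallel bank: R_p = 1/(1/2.37 + 1/54.6) = 2.271 MΩ.
Node voltage V_A = V_CC · R_p/(R_s + R_p) = 33.5 × 0.2155 = 7.218 V.
I(R_b) = V_A / R_b = 7.218/54.6 = 0.1322 µA.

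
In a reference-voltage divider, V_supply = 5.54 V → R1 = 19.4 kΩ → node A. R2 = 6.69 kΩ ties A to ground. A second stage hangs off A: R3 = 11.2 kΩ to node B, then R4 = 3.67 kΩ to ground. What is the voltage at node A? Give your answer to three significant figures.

V_A ≈ 1.06 V

Looking into the second stage from A: R3 + R4 = 14.87 kΩ appears in parallel with R2.
Effective lower resistance at A: R2 ‖ 14.87 = 4.614 kΩ.
So V_A = 5.54 × 0.1921 = 1.064 V.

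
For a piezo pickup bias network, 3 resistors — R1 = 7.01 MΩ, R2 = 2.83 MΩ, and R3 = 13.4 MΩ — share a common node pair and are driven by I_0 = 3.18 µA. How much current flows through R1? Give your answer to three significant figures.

I ≈ 0.795 µA

ΣG = 1/7.01 + 1/2.83 + 1/13.4 = 0.5706.
R1 takes the fraction G_k/ΣG = 0.1427/0.5706 = 0.2500, so I = 3.18 × 0.2500 = 0.7950 µA.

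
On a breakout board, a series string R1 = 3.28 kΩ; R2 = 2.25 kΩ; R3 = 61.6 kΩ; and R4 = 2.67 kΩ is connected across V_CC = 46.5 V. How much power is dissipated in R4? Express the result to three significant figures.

Series current I = V_CC/ΣR = 46.5/69.80 = 0.6662 mA.
V(R4) = I·R = 1.779 V; P = V·I = 1.779 × 0.6662 = 1.185 mW.

P ≈ 1.18 mW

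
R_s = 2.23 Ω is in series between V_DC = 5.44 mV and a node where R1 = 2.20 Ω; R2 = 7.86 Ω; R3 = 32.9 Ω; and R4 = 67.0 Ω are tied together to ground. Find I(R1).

Combine the parallel branches: R_p = (1/2.20 + 1/7.86 + 1/32.9 + 1/67.0)⁻¹ = 1.595 Ω.
V_A by voltage divider: V_A = 5.44 × 1.595/(2.23 + 1.595) = 2.268 mV.
Branch current I = V_A/R1 = 2.268/2.20 = 1.031 mA.
(Check via current divider: I_total = 1.422 mA; share G_k/ΣG = 0.7248 → same result.)

I ≈ 1.03 mA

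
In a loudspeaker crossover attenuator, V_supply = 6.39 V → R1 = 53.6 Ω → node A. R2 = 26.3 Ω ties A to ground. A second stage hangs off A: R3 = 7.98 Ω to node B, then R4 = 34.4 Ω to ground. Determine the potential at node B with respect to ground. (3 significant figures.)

V_B ≈ 1.21 V

Looking into the second stage from A: R3 + R4 = 42.38 Ω appears in parallel with R2.
Effective lower resistance at A: R2 ‖ 42.38 = 16.23 Ω.
V_A = 6.39 × 16.23/(53.6 + 16.23) = 1.485 V.
V_B = V_A × 0.8117 = 1.205 V.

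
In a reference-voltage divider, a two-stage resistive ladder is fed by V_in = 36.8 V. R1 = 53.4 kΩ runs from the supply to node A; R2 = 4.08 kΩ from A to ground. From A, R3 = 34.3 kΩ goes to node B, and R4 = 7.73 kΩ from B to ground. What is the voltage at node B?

Looking into the second stage from A: R3 + R4 = 42.03 kΩ appears in parallel with R2.
Effective lower resistance at A: R2 ‖ 42.03 = 3.719 kΩ.
V_A = 36.8 × 3.719/(53.4 + 3.719) = 2.396 V.
Stage 2 is unloaded, so V_B = V_A · R4/(R3+R4) = 2.396 × 7.73/42.03 = 0.4407 V.

V_B ≈ 0.441 V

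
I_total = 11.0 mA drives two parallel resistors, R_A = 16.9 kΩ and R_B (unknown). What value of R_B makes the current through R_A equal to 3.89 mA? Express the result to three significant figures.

In a two-way split, I_A/I_total = R_B/(R_A + R_B).
With f = 0.3536, R_B = R_A · f/(1−f) = 16.9 × 0.5471 = 9.246 kΩ.

R_B ≈ 9.25 kΩ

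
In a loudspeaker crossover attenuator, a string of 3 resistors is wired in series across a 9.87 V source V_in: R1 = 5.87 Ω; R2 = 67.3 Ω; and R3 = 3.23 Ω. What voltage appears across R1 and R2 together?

Total series resistance ΣR = 5.87 + 67.3 + 3.23 = 76.40 Ω.
R_{R1..R2} = 5.87 + 67.3 = 73.17 Ω.
V = V_in · R/ΣR = 9.87 × 0.9577 = 9.453 V.

V ≈ 9.45 V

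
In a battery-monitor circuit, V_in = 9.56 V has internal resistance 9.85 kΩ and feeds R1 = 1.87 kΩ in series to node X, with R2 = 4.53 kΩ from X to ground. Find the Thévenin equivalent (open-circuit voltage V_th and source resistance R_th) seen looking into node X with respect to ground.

V_th ≈ 2.67 V, R_th ≈ 3.27 kΩ

R1' = 9.85 + 1.87 = 11.72 kΩ (source resistance + R1).
With X open, the divider is unloaded: V_th = 9.56 × 4.53/16.25 = 2.665 V.
Looking into X with the source shorted: R_th = R1'·R2/(R1'+R2) = 11.72 × 4.53/16.25 = 3.267 kΩ.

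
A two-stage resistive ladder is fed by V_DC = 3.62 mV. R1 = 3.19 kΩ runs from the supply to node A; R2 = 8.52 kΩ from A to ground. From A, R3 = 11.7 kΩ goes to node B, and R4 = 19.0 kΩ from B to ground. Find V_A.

V_A ≈ 2.45 mV

The second stage (R3 + R4 = 30.70 kΩ) loads node A in parallel with R2.
Effective lower resistance at A: R2 ‖ 30.70 = 6.669 kΩ.
So V_A = 3.62 × 0.6764 = 2.449 mV.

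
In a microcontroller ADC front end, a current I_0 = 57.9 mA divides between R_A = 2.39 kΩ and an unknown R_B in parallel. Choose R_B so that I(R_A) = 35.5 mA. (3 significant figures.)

R_B ≈ 3.79 kΩ

The fraction through R_A equals R_B/(R_A+R_B).
35.5/57.9 = R_B/(R_A + R_B) → R_B = R_A · (0.6131)/(1 − 0.6131) = 2.39 × 1.585 = 3.788 kΩ.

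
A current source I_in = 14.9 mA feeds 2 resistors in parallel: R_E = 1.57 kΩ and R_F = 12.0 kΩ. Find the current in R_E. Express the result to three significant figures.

Two-branch current divider: I_k = I_in · R_other/(R_1 + R_2).
I(R_E) = 14.9 × 12.0/(1.57 + 12.0) = 14.9 × 0.8843 = 13.18 mA.

I ≈ 13.2 mA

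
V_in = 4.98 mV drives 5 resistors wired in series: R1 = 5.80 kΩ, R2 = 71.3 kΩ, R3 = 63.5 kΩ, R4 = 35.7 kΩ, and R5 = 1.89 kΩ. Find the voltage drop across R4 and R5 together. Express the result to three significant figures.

Total series resistance ΣR = 5.80 + 71.3 + 63.5 + 35.7 + 1.89 = 178.2 kΩ.
R_{R4..R5} = 35.7 + 1.89 = 37.59 kΩ.
Voltage divider: V = V_in · (37.59 / 178.2) = 4.98 × 0.2110 = 1.051 mV.

V ≈ 1.05 mV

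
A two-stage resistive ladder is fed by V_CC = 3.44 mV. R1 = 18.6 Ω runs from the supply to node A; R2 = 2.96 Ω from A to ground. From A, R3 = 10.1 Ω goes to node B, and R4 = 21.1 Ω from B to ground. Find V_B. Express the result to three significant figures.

V_B ≈ 0.295 mV

Node A sees R2 in parallel with the series input of stage 2, R3 + R4 = 31.20 Ω.
Effective lower resistance at A: R2 ‖ 31.20 = 2.704 Ω.
So V_A = 3.44 × 0.1269 = 0.4366 mV.
Stage 2 is unloaded, so V_B = V_A · R4/(R3+R4) = 0.4366 × 21.1/31.20 = 0.2952 mV.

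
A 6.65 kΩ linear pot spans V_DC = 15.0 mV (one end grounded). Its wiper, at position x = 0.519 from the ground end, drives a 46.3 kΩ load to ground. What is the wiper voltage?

V_out ≈ 7.52 mV

The pot divides into 3.199 kΩ above the wiper and 3.451 kΩ below.
(x·R_p) ‖ R_L = 3.212 kΩ.
Loaded-divider output: V_out = 15.0 × 0.5010 = 7.516 mV.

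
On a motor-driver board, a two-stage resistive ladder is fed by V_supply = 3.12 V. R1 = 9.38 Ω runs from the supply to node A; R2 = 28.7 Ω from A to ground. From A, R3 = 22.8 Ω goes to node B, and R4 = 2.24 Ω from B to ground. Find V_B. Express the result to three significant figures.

V_B ≈ 0.164 V

Looking into the second stage from A: R3 + R4 = 25.04 Ω appears in parallel with R2.
R2 ‖ (R3+R4) = 13.37 Ω.
First divider: V_A = V_supply · 13.37/(9.38 + 13.37) = 1.834 V.
Then the unloaded second divider: V_B = V_A × R4/(R3+R4) = 1.834 × 0.08946 = 0.1640 V.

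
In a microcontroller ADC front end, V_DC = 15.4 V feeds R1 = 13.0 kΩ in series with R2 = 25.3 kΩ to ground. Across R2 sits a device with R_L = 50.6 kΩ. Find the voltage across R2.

V_out ≈ 8.70 V

R2 ‖ R_L = (25.3 × 50.6)/(25.3 + 50.6) = 16.87 kΩ.
Voltage divider with the loaded lower leg: V_out = 15.4 × 16.87/(13.0 + 16.87) = 15.4 × 0.5647 = 8.697 V.
(Unloaded it would be 10.2 V; the load pulls it down.)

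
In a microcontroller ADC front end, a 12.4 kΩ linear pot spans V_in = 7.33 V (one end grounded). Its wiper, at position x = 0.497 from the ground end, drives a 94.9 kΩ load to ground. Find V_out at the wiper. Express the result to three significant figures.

V_out ≈ 3.53 V

The pot divides into 6.237 kΩ above the wiper and 6.163 kΩ below.
R_L loads the lower segment: effective lower R = 5.787 kΩ.
Then V_out = V_in · 5.787/(6.237 + 5.787) = 3.528 V.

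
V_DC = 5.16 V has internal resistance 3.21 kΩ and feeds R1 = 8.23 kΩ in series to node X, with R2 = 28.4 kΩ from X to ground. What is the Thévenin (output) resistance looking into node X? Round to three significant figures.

R1' = 3.21 + 8.23 = 11.44 kΩ (source resistance + R1).
Looking into X with the source shorted: R_th = R1'·R2/(R1'+R2) = 11.44 × 28.4/39.84 = 8.155 kΩ.

R_th ≈ 8.16 kΩ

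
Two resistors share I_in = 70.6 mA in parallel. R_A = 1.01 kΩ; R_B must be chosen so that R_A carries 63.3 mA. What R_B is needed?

In a two-way split, I_A/I_in = R_B/(R_A + R_B).
63.3/70.6 = R_B/(R_A + R_B) → R_B = R_A · (0.8966)/(1 − 0.8966) = 1.01 × 8.671 = 8.758 kΩ.

R_B ≈ 8.76 kΩ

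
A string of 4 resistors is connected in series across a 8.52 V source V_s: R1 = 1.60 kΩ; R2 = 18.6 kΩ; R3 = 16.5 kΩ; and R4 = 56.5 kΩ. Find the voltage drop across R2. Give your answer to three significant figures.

Total series resistance ΣR = 1.60 + 18.6 + 16.5 + 56.5 = 93.20 kΩ.
Voltage divider: V = V_s · (18.60 / 93.20) = 8.52 × 0.1996 = 1.700 V.

V ≈ 1.70 V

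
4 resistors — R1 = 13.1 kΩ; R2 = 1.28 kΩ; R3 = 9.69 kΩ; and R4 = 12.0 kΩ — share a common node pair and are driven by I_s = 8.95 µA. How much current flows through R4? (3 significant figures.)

Conductances: ΣG = 1/13.1 + 1/1.28 + 1/9.69 + 1/12.0 = 1.044 (1/kΩ).
R4 takes the fraction G_k/ΣG = 0.08333/1.044 = 0.07981, so I = 8.95 × 0.07981 = 0.7143 µA.

I ≈ 0.714 µA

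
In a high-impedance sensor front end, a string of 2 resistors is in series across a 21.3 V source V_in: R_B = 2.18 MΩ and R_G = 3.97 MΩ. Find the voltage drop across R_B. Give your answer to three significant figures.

Series total: ΣR = 2.18 + 3.97 = 6.150 MΩ.
By the voltage-divider rule, V = 21.3 × 2.180/6.150 = 7.550 V.

V ≈ 7.55 V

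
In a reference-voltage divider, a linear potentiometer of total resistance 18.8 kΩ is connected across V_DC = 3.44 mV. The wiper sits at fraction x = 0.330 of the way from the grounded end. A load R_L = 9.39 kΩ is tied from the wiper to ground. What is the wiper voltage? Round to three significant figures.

Split the track: R_lower = x·R_p = 6.204 kΩ, R_upper = (1−x)·R_p = 12.60 kΩ.
R_L loads the lower segment: effective lower R = 3.736 kΩ.
Loaded-divider output: V_out = 3.44 × 0.2287 = 0.7869 mV.

V_out ≈ 0.787 mV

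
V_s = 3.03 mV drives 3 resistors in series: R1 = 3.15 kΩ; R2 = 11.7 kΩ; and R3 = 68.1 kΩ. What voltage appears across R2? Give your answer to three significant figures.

V ≈ 0.427 mV

Total series resistance ΣR = 3.15 + 11.7 + 68.1 = 82.95 kΩ.
Voltage divider: V = V_s · (11.70 / 82.95) = 3.03 × 0.1410 = 0.4274 mV.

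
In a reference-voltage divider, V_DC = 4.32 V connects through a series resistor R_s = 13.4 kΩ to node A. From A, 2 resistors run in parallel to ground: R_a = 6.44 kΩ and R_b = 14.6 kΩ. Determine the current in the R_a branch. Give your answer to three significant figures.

I ≈ 0.168 mA

Parallel bank: R_p = 1/(1/6.44 + 1/14.6) = 4.469 kΩ.
Node voltage V_A = V_DC · R_p/(R_s + R_p) = 4.32 × 0.2501 = 1.080 V.
Branch current I = V_A/R_a = 1.080/6.44 = 0.1678 mA.
(Equivalently: I_total = 0.2418 mA, then current-divider fraction G_k/ΣG = 0.6939.)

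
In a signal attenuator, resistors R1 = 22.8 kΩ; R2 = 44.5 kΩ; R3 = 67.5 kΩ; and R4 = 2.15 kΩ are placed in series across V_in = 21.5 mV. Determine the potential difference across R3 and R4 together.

ΣR = 22.8 + 44.5 + 67.5 + 2.15 = 136.9 kΩ.
R_{R3..R4} = 67.5 + 2.15 = 69.65 kΩ.
Voltage divider: V = V_in · (69.65 / 136.9) = 21.5 × 0.5086 = 10.93 mV.

V ≈ 10.9 mV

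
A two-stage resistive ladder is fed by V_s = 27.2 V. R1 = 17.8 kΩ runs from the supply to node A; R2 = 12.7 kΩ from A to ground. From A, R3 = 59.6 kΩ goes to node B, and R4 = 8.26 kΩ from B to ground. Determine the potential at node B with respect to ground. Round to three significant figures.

Looking into the second stage from A: R3 + R4 = 67.86 kΩ appears in parallel with R2.
R2 ‖ (R3+R4) = 10.70 kΩ.
So V_A = 27.2 × 0.3754 = 10.21 V.
V_B = V_A × 0.1217 = 1.243 V.

V_B ≈ 1.24 V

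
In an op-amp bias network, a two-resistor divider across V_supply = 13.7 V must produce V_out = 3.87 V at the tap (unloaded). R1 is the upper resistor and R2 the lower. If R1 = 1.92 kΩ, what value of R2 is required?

Required fraction k = V_out/V_supply = 0.2825.
So R2 = R1 · V_out/(V_supply − V_out) = 1.92 × 3.87/(13.7 − 3.87) = 1.92 × 0.3937 = 0.7559 kΩ.

R2 ≈ 0.756 kΩ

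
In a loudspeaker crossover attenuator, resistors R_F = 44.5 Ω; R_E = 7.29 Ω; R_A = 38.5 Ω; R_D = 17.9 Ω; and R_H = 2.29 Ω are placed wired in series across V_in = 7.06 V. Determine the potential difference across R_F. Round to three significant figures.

V ≈ 2.84 V

ΣR = 44.5 + 7.29 + 38.5 + 17.9 + 2.29 = 110.5 Ω.
V = V_in · R/ΣR = 7.06 × 0.4028 = 2.844 V.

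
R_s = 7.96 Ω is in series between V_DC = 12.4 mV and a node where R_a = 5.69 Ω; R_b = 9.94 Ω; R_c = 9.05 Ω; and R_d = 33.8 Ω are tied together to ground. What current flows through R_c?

I ≈ 0.318 mA

Parallel bank: R_p = 1/(1/5.69 + 1/9.94 + 1/9.05 + 1/33.8) = 2.401 Ω.
V_A = 12.4 × 2.401/10.36 = 2.874 mV.
Branch current I = V_A/R_c = 2.874/9.05 = 0.3175 mA.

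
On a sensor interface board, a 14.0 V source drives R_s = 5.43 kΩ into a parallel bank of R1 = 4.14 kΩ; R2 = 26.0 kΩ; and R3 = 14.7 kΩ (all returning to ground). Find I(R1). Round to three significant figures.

I ≈ 1.17 mA

Combine the parallel branches: R_p = (1/4.14 + 1/26.0 + 1/14.7)⁻¹ = 2.873 kΩ.
Node voltage V_A = V_CC · R_p/(R_s + R_p) = 14.0 × 0.3460 = 4.845 V.
I(R1) = V_A / R1 = 4.845/4.14 = 1.170 mA.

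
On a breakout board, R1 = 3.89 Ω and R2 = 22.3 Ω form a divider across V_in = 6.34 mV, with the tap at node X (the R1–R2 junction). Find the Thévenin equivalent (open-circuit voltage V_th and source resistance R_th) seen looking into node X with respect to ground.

V_th is the unloaded tap voltage: V_in · R2/(R1+R2) = 6.34 × 0.8515 = 5.398 mV.
Looking into X with the source shorted: R_th = R1·R2/(R1+R2) = 3.890 × 22.3/26.19 = 3.312 Ω.

V_th ≈ 5.40 mV, R_th ≈ 3.31 Ω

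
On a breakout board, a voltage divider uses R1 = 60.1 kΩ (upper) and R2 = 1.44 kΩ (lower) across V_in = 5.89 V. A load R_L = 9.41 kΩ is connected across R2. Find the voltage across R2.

V_out ≈ 0.120 V

R2 ‖ R_L = (1.44 × 9.41)/(1.44 + 9.41) = 1.249 kΩ.
Now apply the divider: V_out = 5.89 × 0.02036 = 0.1199 V.
(Unloaded it would be 0.138 V; the load pulls it down.)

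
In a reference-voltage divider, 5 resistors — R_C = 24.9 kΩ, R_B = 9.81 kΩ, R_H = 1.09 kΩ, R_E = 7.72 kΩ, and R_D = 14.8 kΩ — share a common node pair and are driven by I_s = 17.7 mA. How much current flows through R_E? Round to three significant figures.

Total conductance ΣG = 1/24.9 + 1/9.81 + 1/1.09 + 1/7.72 + 1/14.8 = 1.257 (units of 1/kΩ).
R_E takes the fraction G_k/ΣG = 0.1295/1.257 = 0.1031, so I = 17.7 × 0.1031 = 1.825 mA.

I ≈ 1.82 mA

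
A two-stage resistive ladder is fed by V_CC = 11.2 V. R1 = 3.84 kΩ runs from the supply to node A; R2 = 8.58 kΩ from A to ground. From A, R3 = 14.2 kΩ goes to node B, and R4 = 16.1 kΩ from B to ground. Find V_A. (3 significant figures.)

Node A sees R2 in parallel with the series input of stage 2, R3 + R4 = 30.30 kΩ.
Effective lower resistance at A: R2 ‖ 30.30 = 6.687 kΩ.
V_A = 11.2 × 6.687/(3.84 + 6.687) = 7.114 V.

V_A ≈ 7.11 V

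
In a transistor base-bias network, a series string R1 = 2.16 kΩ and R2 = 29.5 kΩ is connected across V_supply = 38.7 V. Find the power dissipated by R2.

Series current I = V_supply/ΣR = 38.7/31.66 = 1.222 mA.
P(R2) = I²·R2 = (1.222)² × 29.5 = 44.08 mW.

P ≈ 44.1 mW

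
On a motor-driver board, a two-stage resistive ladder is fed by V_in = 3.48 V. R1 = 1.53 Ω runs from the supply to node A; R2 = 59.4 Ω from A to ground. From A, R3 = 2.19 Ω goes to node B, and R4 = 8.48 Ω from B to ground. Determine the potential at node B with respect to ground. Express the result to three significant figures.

V_B ≈ 2.37 V

The second stage (R3 + R4 = 10.67 Ω) loads node A in parallel with R2.
R2 ‖ (R3+R4) = 9.045 Ω.
So V_A = 3.48 × 0.8553 = 2.977 V.
Stage 2 is unloaded, so V_B = V_A · R4/(R3+R4) = 2.977 × 8.48/10.67 = 2.366 V.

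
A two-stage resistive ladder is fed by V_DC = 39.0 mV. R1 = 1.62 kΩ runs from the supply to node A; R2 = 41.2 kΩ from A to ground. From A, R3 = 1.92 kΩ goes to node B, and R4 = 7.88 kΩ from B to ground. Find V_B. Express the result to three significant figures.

Looking into the second stage from A: R3 + R4 = 9.800 kΩ appears in parallel with R2.
R2 ‖ (R3+R4) = 7.917 kΩ.
V_A = 39.0 × 7.917/(1.62 + 7.917) = 32.38 mV.
V_B = V_A × 0.8041 = 26.03 mV.

V_B ≈ 26.0 mV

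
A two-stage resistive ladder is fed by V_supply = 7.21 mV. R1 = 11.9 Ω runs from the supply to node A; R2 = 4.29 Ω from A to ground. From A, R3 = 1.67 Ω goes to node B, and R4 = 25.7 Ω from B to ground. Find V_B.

V_B ≈ 1.61 mV

The second stage (R3 + R4 = 27.37 Ω) loads node A in parallel with R2.
Effective lower resistance at A: R2 ‖ 27.37 = 3.709 Ω.
First divider: V_A = V_supply · 3.709/(11.9 + 3.709) = 1.713 mV.
V_B = V_A × 0.9390 = 1.609 mV.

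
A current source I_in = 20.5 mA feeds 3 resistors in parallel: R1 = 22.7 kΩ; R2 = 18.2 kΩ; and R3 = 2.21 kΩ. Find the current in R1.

I ≈ 1.64 mA

Conductances: ΣG = 1/22.7 + 1/18.2 + 1/2.21 = 0.5515 (1/kΩ).
By the current-divider rule, I = I_in · G_k/ΣG = 20.5 × 0.07988 = 1.638 mA.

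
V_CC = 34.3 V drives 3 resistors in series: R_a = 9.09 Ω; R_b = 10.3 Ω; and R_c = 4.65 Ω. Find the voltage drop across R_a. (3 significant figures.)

Total series resistance ΣR = 9.09 + 10.3 + 4.65 = 24.04 Ω.
V = V_CC · R/ΣR = 34.3 × 0.3781 = 12.97 V.

V ≈ 13.0 V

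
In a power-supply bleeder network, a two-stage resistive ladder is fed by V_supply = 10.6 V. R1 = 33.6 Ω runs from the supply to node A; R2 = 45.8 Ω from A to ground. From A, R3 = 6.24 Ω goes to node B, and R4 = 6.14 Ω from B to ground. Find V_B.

V_B ≈ 1.18 V

Looking into the second stage from A: R3 + R4 = 12.38 Ω appears in parallel with R2.
R2 ‖ (R3+R4) = 9.746 Ω.
First divider: V_A = V_supply · 9.746/(33.6 + 9.746) = 2.383 V.
Then the unloaded second divider: V_B = V_A × R4/(R3+R4) = 2.383 × 0.4960 = 1.182 V.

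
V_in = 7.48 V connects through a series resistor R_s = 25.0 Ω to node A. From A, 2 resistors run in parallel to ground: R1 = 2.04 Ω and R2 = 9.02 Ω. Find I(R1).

Equivalent of the parallel group: R_p = 1.664 Ω.
Node voltage V_A = V_in · R_p/(R_s + R_p) = 7.48 × 0.06240 = 0.4667 V.
Branch current I = V_A/R1 = 0.4667/2.04 = 0.2288 A.

I ≈ 0.229 A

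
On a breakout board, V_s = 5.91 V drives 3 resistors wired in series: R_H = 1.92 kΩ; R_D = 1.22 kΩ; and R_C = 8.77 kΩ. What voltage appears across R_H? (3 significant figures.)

ΣR = 1.92 + 1.22 + 8.77 = 11.91 kΩ.
By the voltage-divider rule, V = 5.91 × 1.920/11.91 = 0.9527 V.

V ≈ 0.953 V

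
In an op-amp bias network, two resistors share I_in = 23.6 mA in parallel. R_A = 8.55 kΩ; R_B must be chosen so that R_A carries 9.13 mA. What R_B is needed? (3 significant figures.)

In a two-way split, I_A/I_in = R_B/(R_A + R_B).
9.13/23.6 = R_B/(R_A + R_B) → R_B = R_A · (0.3869)/(1 − 0.3869) = 8.55 × 0.6310 = 5.395 kΩ.

R_B ≈ 5.39 kΩ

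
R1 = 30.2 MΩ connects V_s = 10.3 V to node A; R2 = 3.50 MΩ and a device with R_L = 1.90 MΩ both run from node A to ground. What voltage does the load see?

First combine the lower leg with the load: R2 ‖ R_L = 1.231 MΩ.
Now apply the divider: V_out = 10.3 × 0.03918 = 0.4036 V.
(Unloaded it would be 1.07 V; the load pulls it down.)

V_out ≈ 0.404 V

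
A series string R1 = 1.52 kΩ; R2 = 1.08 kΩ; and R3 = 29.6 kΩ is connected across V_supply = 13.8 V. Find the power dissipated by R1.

P ≈ 0.279 mW

The common current is I = 13.8/32.20 = 0.4286 mA.
V(R1) = I·R = 0.6514 V; P = V·I = 0.6514 × 0.4286 = 0.2792 mW.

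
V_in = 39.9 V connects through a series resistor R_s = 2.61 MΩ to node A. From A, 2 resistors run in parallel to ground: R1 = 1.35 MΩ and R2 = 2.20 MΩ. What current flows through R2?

Combine the parallel branches: R_p = (1/1.35 + 1/2.20)⁻¹ = 0.8366 MΩ.
V_A by voltage divider: V_A = 39.9 × 0.8366/(2.61 + 0.8366) = 9.685 V.
Branch current I = V_A/R2 = 9.685/2.20 = 4.402 µA.
(Equivalently: I_total = 11.58 µA, then current-divider fraction G_k/ΣG = 0.3803.)

I ≈ 4.40 µA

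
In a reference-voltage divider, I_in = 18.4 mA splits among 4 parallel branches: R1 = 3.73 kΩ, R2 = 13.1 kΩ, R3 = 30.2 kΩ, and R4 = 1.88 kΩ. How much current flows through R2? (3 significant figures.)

ΣG = 1/3.73 + 1/13.1 + 1/30.2 + 1/1.88 = 0.9095.
By the current-divider rule, I = I_in · G_k/ΣG = 18.4 × 0.08394 = 1.544 mA.

I ≈ 1.54 mA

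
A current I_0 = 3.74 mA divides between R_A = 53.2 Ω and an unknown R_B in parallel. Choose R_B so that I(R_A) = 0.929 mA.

The fraction through R_A equals R_B/(R_A+R_B).
With f = 0.2484, R_B = R_A · f/(1−f) = 53.2 × 0.3305 = 17.58 Ω.

R_B ≈ 17.6 Ω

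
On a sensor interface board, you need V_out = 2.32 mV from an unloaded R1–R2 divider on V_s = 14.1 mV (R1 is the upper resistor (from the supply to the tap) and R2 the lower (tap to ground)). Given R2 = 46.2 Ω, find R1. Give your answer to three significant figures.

The divider ratio is R2/(R1+R2) = 2.32/14.1 = 0.1645.
Rearranging, R1 = R2·(1−k)/k = 46.2 × 5.078 = 234.6 Ω.

R1 ≈ 235 Ω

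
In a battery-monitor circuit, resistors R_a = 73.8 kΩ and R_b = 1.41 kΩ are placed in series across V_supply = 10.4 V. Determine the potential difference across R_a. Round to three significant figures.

V ≈ 10.2 V

ΣR = 73.8 + 1.41 = 75.21 kΩ.
V = V_supply · R/ΣR = 10.4 × 0.9813 = 10.21 V.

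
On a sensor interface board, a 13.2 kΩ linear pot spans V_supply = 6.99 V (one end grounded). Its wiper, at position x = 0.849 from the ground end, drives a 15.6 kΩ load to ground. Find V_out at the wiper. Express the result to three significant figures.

V_out ≈ 5.35 V

Lower segment x·R_p = 11.21 kΩ; upper segment (1−x)·R_p = 1.993 kΩ.
Lower segment in parallel with the load: 11.21 ‖ 15.6 = 6.522 kΩ.
Loaded-divider output: V_out = 6.99 × 0.7659 = 5.354 V.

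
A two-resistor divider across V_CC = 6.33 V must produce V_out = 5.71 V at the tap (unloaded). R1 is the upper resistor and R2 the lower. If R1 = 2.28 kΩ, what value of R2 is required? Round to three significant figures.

Required fraction k = V_out/V_CC = 0.9021.
R2 = R1 · 0.9021/(1 − 0.9021) = 21.00 kΩ.

R2 ≈ 21.0 kΩ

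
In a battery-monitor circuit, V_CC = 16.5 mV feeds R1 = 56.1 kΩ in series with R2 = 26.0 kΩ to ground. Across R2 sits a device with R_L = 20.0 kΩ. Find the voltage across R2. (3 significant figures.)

V_out ≈ 2.77 mV

The load sits in parallel with R2, giving an effective lower resistance R2' = R2·R_L/(R2+R_L) = 11.30 kΩ.
Then V_out = V_CC · R2'/(R1 + R2') = 16.5 × 11.30/67.40 = 2.767 mV.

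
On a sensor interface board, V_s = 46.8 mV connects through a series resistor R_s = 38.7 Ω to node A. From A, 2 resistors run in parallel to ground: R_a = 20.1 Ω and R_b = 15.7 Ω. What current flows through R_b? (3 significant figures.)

Equivalent of the parallel group: R_p = 8.815 Ω.
V_A by voltage divider: V_A = 46.8 × 8.815/(38.7 + 8.815) = 8.682 mV.
Branch current I = V_A/R_b = 8.682/15.7 = 0.5530 mA.

I ≈ 0.553 mA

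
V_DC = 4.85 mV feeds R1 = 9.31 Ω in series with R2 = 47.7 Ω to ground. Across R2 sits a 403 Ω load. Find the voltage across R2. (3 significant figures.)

V_out ≈ 3.98 mV

The load sits in parallel with R2, giving an effective lower resistance R2' = R2·R_L/(R2+R_L) = 42.65 Ω.
Then V_out = V_DC · R2'/(R1 + R2') = 4.85 × 42.65/51.96 = 3.981 mV.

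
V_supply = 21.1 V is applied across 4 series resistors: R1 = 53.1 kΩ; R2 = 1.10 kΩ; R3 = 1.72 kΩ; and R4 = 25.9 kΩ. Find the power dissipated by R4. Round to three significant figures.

ΣR = 81.82 kΩ → I = 21.1/81.82 = 0.2579 mA.
V(R4) = I·R = 6.679 V; P = V·I = 6.679 × 0.2579 = 1.722 mW.

P ≈ 1.72 mW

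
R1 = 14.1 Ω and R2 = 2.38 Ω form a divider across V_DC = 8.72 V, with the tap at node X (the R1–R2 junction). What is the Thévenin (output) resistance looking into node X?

With V_DC suppressed (replaced by a short), R_th = R1 ‖ R2 = (14.10 × 2.38)/(14.10 + 2.38) = 2.036 Ω.

R_th ≈ 2.04 Ω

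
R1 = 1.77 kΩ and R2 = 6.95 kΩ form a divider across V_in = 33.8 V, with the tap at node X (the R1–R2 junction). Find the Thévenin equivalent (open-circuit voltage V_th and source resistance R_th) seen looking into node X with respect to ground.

With X open, the divider is unloaded: V_th = 33.8 × 6.95/8.720 = 26.94 V.
Zeroing V_in shorts the top of R1 to ground, so R_th = R1 ‖ R2 = 1.411 kΩ.

V_th ≈ 26.9 V, R_th ≈ 1.41 kΩ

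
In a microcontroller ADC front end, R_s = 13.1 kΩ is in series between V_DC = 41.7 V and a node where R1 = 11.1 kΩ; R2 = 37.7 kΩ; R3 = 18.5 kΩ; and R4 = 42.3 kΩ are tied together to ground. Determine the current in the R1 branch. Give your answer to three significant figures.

Equivalent of the parallel group: R_p = 5.146 kΩ.
V_A = 41.7 × 5.146/18.25 = 11.76 V.
I(R1) = V_A / R1 = 11.76/11.1 = 1.060 mA.

I ≈ 1.06 mA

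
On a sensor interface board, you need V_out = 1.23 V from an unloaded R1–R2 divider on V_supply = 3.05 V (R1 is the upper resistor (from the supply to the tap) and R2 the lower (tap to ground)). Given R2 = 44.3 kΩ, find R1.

The divider ratio is R2/(R1+R2) = 1.23/3.05 = 0.4033.
R1 = R2·(1/k − 1) = 44.3 × 1.480 = 65.55 kΩ.

R1 ≈ 65.5 kΩ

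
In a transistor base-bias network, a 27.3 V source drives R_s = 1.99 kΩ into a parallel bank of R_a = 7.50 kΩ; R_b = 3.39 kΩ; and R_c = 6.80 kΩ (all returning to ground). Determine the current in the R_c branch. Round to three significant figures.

Parallel bank: R_p = 1/(1/7.50 + 1/3.39 + 1/6.80) = 1.738 kΩ.
V_A by voltage divider: V_A = 27.3 × 1.738/(1.99 + 1.738) = 12.73 V.
I(R_c) = V_A / R_c = 12.73/6.80 = 1.872 mA.
(Check via current divider: I_total = 7.323 mA; share G_k/ΣG = 0.2556 → same result.)

I ≈ 1.87 mA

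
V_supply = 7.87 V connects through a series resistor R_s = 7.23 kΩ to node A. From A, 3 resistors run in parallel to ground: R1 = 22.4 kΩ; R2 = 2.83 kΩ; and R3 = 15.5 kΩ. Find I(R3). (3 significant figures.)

Equivalent of the parallel group: R_p = 2.162 kΩ.
V_A by voltage divider: V_A = 7.87 × 2.162/(7.23 + 2.162) = 1.812 V.
Branch current I = V_A/R3 = 1.812/15.5 = 0.1169 mA.

I ≈ 0.117 mA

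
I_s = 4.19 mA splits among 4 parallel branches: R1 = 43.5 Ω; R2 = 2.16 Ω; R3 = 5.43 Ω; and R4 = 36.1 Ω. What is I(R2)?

Conductances: ΣG = 1/43.5 + 1/2.16 + 1/5.43 + 1/36.1 = 0.6978 (1/Ω).
Current divider: I(R2) = I_s · G_k/ΣG = 4.19 × (0.4630/0.6978) = 4.19 × 0.6634 = 2.780 mA.

I ≈ 2.78 mA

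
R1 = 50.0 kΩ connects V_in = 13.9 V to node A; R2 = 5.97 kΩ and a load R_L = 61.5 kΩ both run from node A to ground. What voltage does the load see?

The load sits in parallel with R2, giving an effective lower resistance R2' = R2·R_L/(R2+R_L) = 5.442 kΩ.
Then V_out = V_in · R2'/(R1 + R2') = 13.9 × 5.442/55.44 = 1.364 V.
(Unloaded it would be 1.48 V; the load pulls it down.)

V_out ≈ 1.36 V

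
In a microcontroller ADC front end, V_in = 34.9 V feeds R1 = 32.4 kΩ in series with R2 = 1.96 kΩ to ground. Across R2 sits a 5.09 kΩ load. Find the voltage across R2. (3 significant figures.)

V_out ≈ 1.46 V

First combine the lower leg with the load: R2 ‖ R_L = 1.415 kΩ.
Voltage divider with the loaded lower leg: V_out = 34.9 × 1.415/(32.4 + 1.415) = 34.9 × 0.04185 = 1.460 V.
(Unloaded it would be 1.99 V; the load pulls it down.)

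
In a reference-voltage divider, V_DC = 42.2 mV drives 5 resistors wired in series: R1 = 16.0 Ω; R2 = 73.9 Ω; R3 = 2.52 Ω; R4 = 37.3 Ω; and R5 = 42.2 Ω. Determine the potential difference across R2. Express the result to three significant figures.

V ≈ 18.1 mV

Series total: ΣR = 16.0 + 73.9 + 2.52 + 37.3 + 42.2 = 171.9 Ω.
Voltage divider: V = V_DC · (73.90 / 171.9) = 42.2 × 0.4299 = 18.14 mV.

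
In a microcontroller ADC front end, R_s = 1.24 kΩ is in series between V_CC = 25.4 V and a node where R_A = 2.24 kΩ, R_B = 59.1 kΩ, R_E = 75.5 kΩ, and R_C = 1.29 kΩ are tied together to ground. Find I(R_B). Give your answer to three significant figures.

Equivalent of the parallel group: R_p = 0.7989 kΩ.
Node voltage V_A = V_CC · R_p/(R_s + R_p) = 25.4 × 0.3918 = 9.952 V.
I(R_B) = V_A / R_B = 9.952/59.1 = 0.1684 mA.

I ≈ 0.168 mA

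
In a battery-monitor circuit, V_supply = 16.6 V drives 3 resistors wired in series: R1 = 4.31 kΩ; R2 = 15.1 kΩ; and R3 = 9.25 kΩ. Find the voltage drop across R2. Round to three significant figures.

V ≈ 8.75 V

ΣR = 4.31 + 15.1 + 9.25 = 28.66 kΩ.
Voltage divider: V = V_supply · (15.10 / 28.66) = 16.6 × 0.5269 = 8.746 V.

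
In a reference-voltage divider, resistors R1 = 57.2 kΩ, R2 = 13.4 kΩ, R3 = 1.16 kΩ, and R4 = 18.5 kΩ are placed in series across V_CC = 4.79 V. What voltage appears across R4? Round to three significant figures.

ΣR = 57.2 + 13.4 + 1.16 + 18.5 = 90.26 kΩ.
By the voltage-divider rule, V = 4.79 × 18.50/90.26 = 0.9818 V.

V ≈ 0.982 V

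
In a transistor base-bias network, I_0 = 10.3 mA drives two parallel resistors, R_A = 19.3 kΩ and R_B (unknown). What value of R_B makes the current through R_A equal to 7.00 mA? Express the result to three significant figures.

R_B ≈ 40.9 kΩ

In a two-way split, I_A/I_0 = R_B/(R_A + R_B).
7.00/10.3 = R_B/(R_A + R_B) → R_B = R_A · (0.6796)/(1 − 0.6796) = 19.3 × 2.121 = 40.94 kΩ.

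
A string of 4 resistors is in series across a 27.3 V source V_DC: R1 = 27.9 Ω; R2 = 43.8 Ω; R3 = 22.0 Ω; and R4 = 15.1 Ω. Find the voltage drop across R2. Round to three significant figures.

ΣR = 27.9 + 43.8 + 22.0 + 15.1 = 108.8 Ω.
V = V_DC · R/ΣR = 27.3 × 0.4026 = 10.99 V.

V ≈ 11.0 V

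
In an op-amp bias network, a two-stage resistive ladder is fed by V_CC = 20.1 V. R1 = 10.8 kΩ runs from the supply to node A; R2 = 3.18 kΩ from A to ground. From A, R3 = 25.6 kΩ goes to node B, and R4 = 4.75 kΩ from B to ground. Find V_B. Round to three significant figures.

Looking into the second stage from A: R3 + R4 = 30.35 kΩ appears in parallel with R2.
R2 ‖ (R3+R4) = 2.878 kΩ.
V_A = 20.1 × 2.878/(10.8 + 2.878) = 4.230 V.
V_B = V_A × 0.1565 = 0.6620 V.

V_B ≈ 0.662 V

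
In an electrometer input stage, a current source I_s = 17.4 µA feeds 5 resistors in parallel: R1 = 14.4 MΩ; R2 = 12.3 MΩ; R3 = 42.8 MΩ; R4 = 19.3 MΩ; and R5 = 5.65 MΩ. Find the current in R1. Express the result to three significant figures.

Total conductance ΣG = 1/14.4 + 1/12.3 + 1/42.8 + 1/19.3 + 1/5.65 = 0.4029 (units of 1/MΩ).
By the current-divider rule, I = I_s · G_k/ΣG = 17.4 × 0.1724 = 2.999 µA.

I ≈ 3.00 µA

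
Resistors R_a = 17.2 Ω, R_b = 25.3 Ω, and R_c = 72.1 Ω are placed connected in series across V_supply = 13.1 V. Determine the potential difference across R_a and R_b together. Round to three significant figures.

V ≈ 4.86 V

ΣR = 17.2 + 25.3 + 72.1 = 114.6 Ω.
R_{R_a..R_b} = 17.2 + 25.3 = 42.50 Ω.
V = V_supply · R/ΣR = 13.1 × 0.3709 = 4.858 V.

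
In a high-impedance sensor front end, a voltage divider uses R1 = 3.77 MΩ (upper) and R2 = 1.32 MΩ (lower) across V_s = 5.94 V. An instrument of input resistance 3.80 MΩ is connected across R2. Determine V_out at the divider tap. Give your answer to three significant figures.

V_out ≈ 1.23 V

First combine the lower leg with the load: R2 ‖ R_L = 0.9797 MΩ.
Now apply the divider: V_out = 5.94 × 0.2063 = 1.225 V.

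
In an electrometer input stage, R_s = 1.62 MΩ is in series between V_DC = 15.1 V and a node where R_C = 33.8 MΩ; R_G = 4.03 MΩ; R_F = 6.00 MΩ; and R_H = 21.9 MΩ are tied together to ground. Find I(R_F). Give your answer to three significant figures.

I ≈ 1.40 µA

Parallel bank: R_p = 1/(1/33.8 + 1/4.03 + 1/6.00 + 1/21.9) = 2.041 MΩ.
Node voltage V_A = V_DC · R_p/(R_s + R_p) = 15.1 × 0.5574 = 8.417 V.
Branch current I = V_A/R_F = 8.417/6.00 = 1.403 µA.
(Equivalently: I_total = 4.125 µA, then current-divider fraction G_k/ΣG = 0.3401.)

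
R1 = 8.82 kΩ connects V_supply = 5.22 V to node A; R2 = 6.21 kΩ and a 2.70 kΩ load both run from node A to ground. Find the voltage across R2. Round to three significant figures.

V_out ≈ 0.918 V

R2 ‖ R_L = (6.21 × 2.70)/(6.21 + 2.70) = 1.882 kΩ.
Voltage divider with the loaded lower leg: V_out = 5.22 × 1.882/(8.82 + 1.882) = 5.22 × 0.1758 = 0.9179 V.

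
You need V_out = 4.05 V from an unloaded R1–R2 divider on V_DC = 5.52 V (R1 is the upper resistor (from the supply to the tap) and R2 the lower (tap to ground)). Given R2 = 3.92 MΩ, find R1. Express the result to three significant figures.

R1 ≈ 1.42 MΩ

Required fraction k = V_out/V_DC = 0.7337.
R1 = R2·(1/k − 1) = 3.92 × 0.3630 = 1.423 MΩ.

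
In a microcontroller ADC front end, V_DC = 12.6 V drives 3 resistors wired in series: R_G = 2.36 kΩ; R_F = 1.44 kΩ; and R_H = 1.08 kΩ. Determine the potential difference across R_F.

ΣR = 2.36 + 1.44 + 1.08 = 4.880 kΩ.
V = V_DC · R/ΣR = 12.6 × 0.2951 = 3.718 V.

V ≈ 3.72 V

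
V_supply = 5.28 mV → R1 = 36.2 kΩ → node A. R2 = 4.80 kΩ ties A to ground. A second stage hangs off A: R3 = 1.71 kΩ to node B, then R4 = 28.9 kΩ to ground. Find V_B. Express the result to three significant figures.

The second stage (R3 + R4 = 30.61 kΩ) loads node A in parallel with R2.
Effective lower resistance at A: R2 ‖ 30.61 = 4.149 kΩ.
So V_A = 5.28 × 0.1028 = 0.5430 mV.
Stage 2 is unloaded, so V_B = V_A · R4/(R3+R4) = 0.5430 × 28.9/30.61 = 0.5126 mV.

V_B ≈ 0.513 mV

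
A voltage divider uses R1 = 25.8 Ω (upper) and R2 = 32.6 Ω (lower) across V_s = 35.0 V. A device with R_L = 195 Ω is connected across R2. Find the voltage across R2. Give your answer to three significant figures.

First combine the lower leg with the load: R2 ‖ R_L = 27.93 Ω.
Then V_out = V_s · R2'/(R1 + R2') = 35.0 × 27.93/53.73 = 18.19 V.
(Unloaded it would be 19.5 V; the load pulls it down.)

V_out ≈ 18.2 V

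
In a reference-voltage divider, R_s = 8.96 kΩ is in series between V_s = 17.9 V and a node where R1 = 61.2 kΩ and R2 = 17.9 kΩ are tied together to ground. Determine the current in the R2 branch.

Parallel bank: R_p = 1/(1/61.2 + 1/17.9) = 13.85 kΩ.
Node voltage V_A = V_s · R_p/(R_s + R_p) = 17.9 × 0.6072 = 10.87 V.
I(R2) = V_A / R2 = 10.87/17.9 = 0.6072 mA.

I ≈ 0.607 mA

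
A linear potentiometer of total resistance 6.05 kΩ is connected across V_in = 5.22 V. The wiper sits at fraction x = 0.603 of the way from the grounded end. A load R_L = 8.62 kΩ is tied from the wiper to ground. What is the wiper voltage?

The pot divides into 2.402 kΩ above the wiper and 3.648 kΩ below.
(x·R_p) ‖ R_L = 2.563 kΩ.
Then V_out = V_in · 2.563/(2.402 + 2.563) = 2.695 V.

V_out ≈ 2.69 V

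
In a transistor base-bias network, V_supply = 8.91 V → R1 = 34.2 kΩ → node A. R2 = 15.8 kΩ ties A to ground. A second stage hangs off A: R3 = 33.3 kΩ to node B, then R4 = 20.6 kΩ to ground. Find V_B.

Node A sees R2 in parallel with the series input of stage 2, R3 + R4 = 53.90 kΩ.
R2 ‖ (R3+R4) = 12.22 kΩ.
First divider: V_A = V_supply · 12.22/(34.2 + 12.22) = 2.345 V.
Stage 2 is unloaded, so V_B = V_A · R4/(R3+R4) = 2.345 × 20.6/53.90 = 0.8964 V.

V_B ≈ 0.896 V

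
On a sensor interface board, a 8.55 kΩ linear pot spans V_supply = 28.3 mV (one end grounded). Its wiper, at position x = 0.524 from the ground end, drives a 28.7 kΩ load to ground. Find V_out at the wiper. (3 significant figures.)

Split the track: R_lower = x·R_p = 4.480 kΩ, R_upper = (1−x)·R_p = 4.070 kΩ.
Lower segment in parallel with the load: 4.480 ‖ 28.7 = 3.875 kΩ.
Loaded-divider output: V_out = 28.3 × 0.4878 = 13.80 mV.

V_out ≈ 13.8 mV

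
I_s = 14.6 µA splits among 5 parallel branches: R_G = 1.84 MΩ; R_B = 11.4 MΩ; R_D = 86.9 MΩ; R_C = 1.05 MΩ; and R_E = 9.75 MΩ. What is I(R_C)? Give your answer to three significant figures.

I ≈ 8.19 µA

Conductances: ΣG = 1/1.84 + 1/11.4 + 1/86.9 + 1/1.05 + 1/9.75 = 1.698 (1/MΩ).
Current divider: I(R_C) = I_s · G_k/ΣG = 14.6 × (0.9524/1.698) = 14.6 × 0.5610 = 8.191 µA.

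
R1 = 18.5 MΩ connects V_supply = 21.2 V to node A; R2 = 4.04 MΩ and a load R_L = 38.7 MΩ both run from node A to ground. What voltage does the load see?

V_out ≈ 3.50 V

The load sits in parallel with R2, giving an effective lower resistance R2' = R2·R_L/(R2+R_L) = 3.658 MΩ.
Now apply the divider: V_out = 21.2 × 0.1651 = 3.500 V.
(Unloaded it would be 3.80 V; the load pulls it down.)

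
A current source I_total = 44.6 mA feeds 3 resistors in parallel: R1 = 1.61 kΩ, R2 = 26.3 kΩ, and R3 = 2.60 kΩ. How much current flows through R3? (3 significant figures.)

Conductances: ΣG = 1/1.61 + 1/26.3 + 1/2.60 = 1.044 (1/kΩ).
Current divider: I(R3) = I_total · G_k/ΣG = 44.6 × (0.3846/1.044) = 44.6 × 0.3685 = 16.43 mA.

I ≈ 16.4 mA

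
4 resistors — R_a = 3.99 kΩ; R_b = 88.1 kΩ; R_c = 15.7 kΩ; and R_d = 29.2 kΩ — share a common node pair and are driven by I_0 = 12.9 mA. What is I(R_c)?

ΣG = 1/3.99 + 1/88.1 + 1/15.7 + 1/29.2 = 0.3599.
Current divider: I(R_c) = I_0 · G_k/ΣG = 12.9 × (0.06369/0.3599) = 12.9 × 0.1770 = 2.283 mA.

I ≈ 2.28 mA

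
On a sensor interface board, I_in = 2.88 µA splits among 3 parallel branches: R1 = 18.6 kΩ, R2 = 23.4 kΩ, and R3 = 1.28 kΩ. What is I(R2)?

ΣG = 1/18.6 + 1/23.4 + 1/1.28 = 0.8777.
R2 takes the fraction G_k/ΣG = 0.04274/0.8777 = 0.04869, so I = 2.88 × 0.04869 = 0.1402 µA.

I ≈ 0.140 µA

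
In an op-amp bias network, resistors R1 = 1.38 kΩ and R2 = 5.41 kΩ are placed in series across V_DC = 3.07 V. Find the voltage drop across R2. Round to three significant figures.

Total series resistance ΣR = 1.38 + 5.41 = 6.790 kΩ.
V = V_DC · R/ΣR = 3.07 × 0.7968 = 2.446 V.

V ≈ 2.45 V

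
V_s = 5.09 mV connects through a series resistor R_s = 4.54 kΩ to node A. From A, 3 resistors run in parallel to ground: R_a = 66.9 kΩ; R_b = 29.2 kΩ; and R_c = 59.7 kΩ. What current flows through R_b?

I ≈ 0.134 µA

Equivalent of the parallel group: R_p = 15.16 kΩ.
V_A by voltage divider: V_A = 5.09 × 15.16/(4.54 + 15.16) = 3.917 mV.
Branch current I = V_A/R_b = 3.917/29.2 = 0.1342 µA.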